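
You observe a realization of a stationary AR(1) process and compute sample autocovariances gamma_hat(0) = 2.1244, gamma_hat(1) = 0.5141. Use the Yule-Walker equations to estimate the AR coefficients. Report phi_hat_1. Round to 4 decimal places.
\hat\phi_{1} = 0.2420

The Yule-Walker equations for an AR(p) process read, in matrix form,
  Gamma_p phi = r_p,   with   (Gamma_p)_{ij} = gamma(|i - j|),
                       (r_p)_i = gamma(i),   i,j = 1..p.
Substitute the sample gammas (Toeplitz matrix and right-hand side of size 1):
  Gamma_p = [[2.1244]]
  r_p     = [0.5141]
With p = 1 this is the single equation gamma(0) phi_1 = gamma(1):
  phi_hat_1 = gamma(1) / gamma(0) = 0.5141 / 2.1244 = 0.2420.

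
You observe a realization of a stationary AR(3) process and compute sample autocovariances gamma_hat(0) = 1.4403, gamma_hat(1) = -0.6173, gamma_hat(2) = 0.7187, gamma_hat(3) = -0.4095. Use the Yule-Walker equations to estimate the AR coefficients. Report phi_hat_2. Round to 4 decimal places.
\hat\phi_{2} = 0.3910

The Yule-Walker equations for an AR(p) process read, in matrix form,
  Gamma_p phi = r_p,   with   (Gamma_p)_{ij} = gamma(|i - j|),
                       (r_p)_i = gamma(i),   i,j = 1..p.
Substitute the sample gammas (Toeplitz matrix and right-hand side of size 3):
  Gamma_p = [[1.4403, -0.6173, 0.7187], [-0.6173, 1.4403, -0.6173], [0.7187, -0.6173, 1.4403]]
  r_p     = [-0.6173, 0.7187, -0.4095]
Written out (R1..R3):
  (R1) 1.4403 phi_1 - 0.6173 phi_2 + 0.7187 phi_3 = -0.6173
  (R2) -0.6173 phi_1 + 1.4403 phi_2 - 0.6173 phi_3 = 0.7187
  (R3) 0.7187 phi_1 - 0.6173 phi_2 + 1.4403 phi_3 = -0.4095
Gaussian elimination:
  R2 <- R2 - (-0.6173/1.4403) R1 = R2 - (-0.428591) R1:  1.175731 phi_2 - 0.309271 phi_3 = 0.454131
  R3 <- R3 - (0.7187/1.4403) R1 = R3 - (0.498993) R1:  -0.309271 phi_2 + 1.081674 phi_3 = -0.101471
  R3 <- R3 - (-0.309271/1.175731) R2 = R3 - (-0.263046) R2:  1.000321 phi_3 = 0.017986
Back-substitution:
  phi_hat_3 = 0.017986 / 1.000321 = 0.01798
  phi_hat_2 = (0.454131 - (-0.309271)(0.01798)) / 1.175731 = 0.390984
  phi_hat_1 = (-0.6173 - (-0.6173)(0.390984) - (0.7187)(0.01798)) / 1.4403 = -0.269991
So phi_hat = [-0.2700, 0.3910, 0.0180].
Therefore phi_hat_2 = 0.3910.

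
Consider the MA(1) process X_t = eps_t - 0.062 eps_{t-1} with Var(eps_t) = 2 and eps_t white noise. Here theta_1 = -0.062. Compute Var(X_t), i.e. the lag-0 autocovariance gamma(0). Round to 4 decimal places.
\gamma(0) = 2.0077

For an MA(q) process X_t = eps_t + sum_i theta_i eps_{t-i} with
Var(eps_t) = sigma^2, the variance is
  gamma(0) = sigma^2 * (1 + sum_i theta_i^2).
  sum_i theta_i^2 = (-0.062)^2 = 0.003844.
  gamma(0) = 2 * (1 + 0.003844) = 2 * 1.003844 = 2.007688, which rounds to 2.0077.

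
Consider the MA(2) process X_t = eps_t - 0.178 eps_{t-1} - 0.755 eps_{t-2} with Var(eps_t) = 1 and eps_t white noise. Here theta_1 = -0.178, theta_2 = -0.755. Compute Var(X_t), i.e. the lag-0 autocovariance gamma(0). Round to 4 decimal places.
\gamma(0) = 1.6017

For an MA(q) process X_t = eps_t + sum_i theta_i eps_{t-i} with
Var(eps_t) = sigma^2, the variance is
  gamma(0) = sigma^2 * (1 + sum_i theta_i^2).
  sum_i theta_i^2 = (-0.178)^2 + (-0.755)^2 = 0.031684 + 0.570025 = 0.601709.
  gamma(0) = 1 * (1 + 0.601709) = 1 * 1.601709 = 1.601709, which rounds to 1.6017.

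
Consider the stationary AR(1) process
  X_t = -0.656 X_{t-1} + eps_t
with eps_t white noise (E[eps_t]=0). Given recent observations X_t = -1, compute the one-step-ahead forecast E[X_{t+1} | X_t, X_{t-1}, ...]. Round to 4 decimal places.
E[X_{t+1} \mid \mathcal F_t] = 0.6560

For an AR(p) model X_t = c + sum_i phi_i X_{t-i} + eps_t, the
one-step-ahead conditional mean is
  E[X_{t+1} | X_t, ...] = c + sum_i phi_i X_{t+1-i}.
Substitute known values:
  E[X_{t+1} | ...] = (-0.656) * (-1)
                   = 0.6560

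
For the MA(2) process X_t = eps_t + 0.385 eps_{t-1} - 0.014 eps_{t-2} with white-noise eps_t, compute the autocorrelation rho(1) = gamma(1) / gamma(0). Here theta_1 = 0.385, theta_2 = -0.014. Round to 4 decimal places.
\rho(1) = 0.3305

For an MA(q) process with theta_0 = 1, the autocovariance is
  gamma(k) = sigma^2 * sum_{i=0..q-k} theta_i * theta_{i+k},
and rho(k) = gamma(k) / gamma(0). Sigma^2 cancels.
  numerator   = (1)*(0.385) + (0.385)*(-0.014) = 0.37961.
  denominator = (1)^2 + (0.385)^2 + (-0.014)^2 = 1.148421.
  rho(1) = 0.37961 / 1.148421 = 0.3305.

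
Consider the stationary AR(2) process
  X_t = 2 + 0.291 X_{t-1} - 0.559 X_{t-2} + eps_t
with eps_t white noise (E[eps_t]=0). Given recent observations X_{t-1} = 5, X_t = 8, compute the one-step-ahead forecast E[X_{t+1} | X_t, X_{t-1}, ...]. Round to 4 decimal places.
E[X_{t+1} \mid \mathcal F_t] = 1.5330

For an AR(p) model X_t = c + sum_i phi_i X_{t-i} + eps_t, the
one-step-ahead conditional mean is
  E[X_{t+1} | X_t, ...] = c + sum_i phi_i X_{t+1-i}.
Substitute known values:
  E[X_{t+1} | ...] = 2 + (0.291) * (8) + (-0.559) * (5)
                   = 1.5330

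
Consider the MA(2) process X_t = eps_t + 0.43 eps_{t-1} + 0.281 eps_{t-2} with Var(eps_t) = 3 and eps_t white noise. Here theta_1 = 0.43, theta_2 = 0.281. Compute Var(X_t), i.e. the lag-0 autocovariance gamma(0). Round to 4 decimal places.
\gamma(0) = 3.7916

For an MA(q) process X_t = eps_t + sum_i theta_i eps_{t-i} with
Var(eps_t) = sigma^2, the variance is
  gamma(0) = sigma^2 * (1 + sum_i theta_i^2).
  sum_i theta_i^2 = (0.43)^2 + (0.281)^2 = 0.1849 + 0.078961 = 0.263861.
  gamma(0) = 3 * (1 + 0.263861) = 3 * 1.263861 = 3.791583, which rounds to 3.7916.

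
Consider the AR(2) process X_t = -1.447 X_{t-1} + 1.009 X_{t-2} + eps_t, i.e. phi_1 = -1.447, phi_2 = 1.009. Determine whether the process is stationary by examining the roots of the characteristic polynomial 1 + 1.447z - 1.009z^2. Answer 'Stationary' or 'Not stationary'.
\text{Not stationary}

The AR(p) characteristic polynomial is P(z) = 1 + 1.447z - 1.009z^2.
Stationarity requires all roots to lie outside the unit circle, i.e. |z| > 1 for every root.
Set 1 + (1.447) z + (-1.009) z^2 = 0, i.e. a z^2 + b z + c = 0 with a = -1.009, b = 1.447, c = 1.
Discriminant D = b^2 - 4ac = (1.447)^2 - 4*(-1.009)*1 = 2.093809 - (-4.036) = 6.129809.
D >= 0, so the roots are real: z = (-b +/- sqrt(D)) / (2a) = (-1.447 +/- 2.475845) / (-2.018).
  z_1 = (-1.447 + 2.475845) / (-2.018) = -0.5098,   |z_1| = 0.5098.
  z_2 = (-1.447 - 2.475845) / (-2.018) = 1.9439,   |z_2| = 1.9439.
Moduli of all roots: 0.5098, 1.9439.
All moduli strictly greater than 1? No.
Verdict: Not stationary.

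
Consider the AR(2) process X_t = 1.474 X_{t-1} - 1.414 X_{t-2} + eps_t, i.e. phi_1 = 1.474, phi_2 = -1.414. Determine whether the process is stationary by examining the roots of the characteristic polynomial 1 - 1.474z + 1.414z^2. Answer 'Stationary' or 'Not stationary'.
\text{Not stationary}

The AR(p) characteristic polynomial is P(z) = 1 - 1.474z + 1.414z^2.
Stationarity requires all roots to lie outside the unit circle, i.e. |z| > 1 for every root.
Set 1 + (-1.474) z + (1.414) z^2 = 0, i.e. a z^2 + b z + c = 0 with a = 1.414, b = -1.474, c = 1.
Discriminant D = b^2 - 4ac = (-1.474)^2 - 4*(1.414)*1 = 2.172676 - (5.656) = -3.483324.
D < 0, so the roots are the complex-conjugate pair z = (-b +/- i sqrt(-D)) / (2a) = 0.5212 +/- 0.66i.
For a conjugate pair |z|^2 = z * conj(z) = (product of roots) = c/a = 1/(1.414) = 0.707214, so |z| = sqrt(0.707214) = 0.841 for both roots.
Moduli of all roots: 0.8410, 0.8410.
All moduli strictly greater than 1? No.
Verdict: Not stationary.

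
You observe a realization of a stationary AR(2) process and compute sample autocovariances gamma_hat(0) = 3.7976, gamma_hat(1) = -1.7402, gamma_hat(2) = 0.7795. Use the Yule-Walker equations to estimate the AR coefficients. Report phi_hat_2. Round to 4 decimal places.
\hat\phi_{2} = -0.0060

The Yule-Walker equations for an AR(p) process read, in matrix form,
  Gamma_p phi = r_p,   with   (Gamma_p)_{ij} = gamma(|i - j|),
                       (r_p)_i = gamma(i),   i,j = 1..p.
Substitute the sample gammas (Toeplitz matrix and right-hand side of size 2):
  Gamma_p = [[3.7976, -1.7402], [-1.7402, 3.7976]]
  r_p     = [-1.7402, 0.7795]
Written out:
  3.7976 phi_1 - 1.7402 phi_2 = -1.7402
  -1.7402 phi_1 + 3.7976 phi_2 = 0.7795
Solve by Cramer's rule:
  det = gamma(0)^2 - gamma(1)^2 = (3.7976)^2 - (-1.7402)^2 = 14.42176576 - 3.02829604 = 11.39346972
  phi_hat_1 = [gamma(1) gamma(0) - gamma(1) gamma(2)] / det = [(-1.7402)(3.7976) - (-1.7402)(0.7795)] / 11.39346972 = -5.25209762 / 11.39346972 = -0.461
  phi_hat_2 = [gamma(0) gamma(2) - gamma(1)^2] / det = [(3.7976)(0.7795) - (-1.7402)^2] / 11.39346972 = -0.06806684 / 11.39346972 = -0.006
So phi_hat = [-0.4610, -0.0060].
Therefore phi_hat_2 = -0.0060.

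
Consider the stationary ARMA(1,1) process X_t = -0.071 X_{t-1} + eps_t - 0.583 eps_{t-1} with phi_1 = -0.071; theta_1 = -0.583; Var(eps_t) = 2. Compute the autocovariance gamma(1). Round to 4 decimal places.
\gamma(1) = -1.3690

Multiply the model equation by X_{t-k} and take expectations. With theta_0 = psi_0 = 1 and psi_j the MA(infinity) weights, this gives
  gamma(k) - sum_i phi_i gamma(k-i) = c_k,
  c_k = sigma^2 * sum_{j=k..q} theta_j psi_{j-k}   (c_k = 0 for k > q),
using gamma(-m) = gamma(m).
psi-weights needed (psi_j = theta_j + sum_i phi_i psi_{j-i}):
  psi_1 = theta_1 + phi_1 = -0.583 + (-0.071) = -0.654
Right-hand sides:
  c_0 = sigma^2 (1 + theta_1 psi_1) = 2 * (1 + (-0.583)(-0.654)) = 2 * 1.381282 = 2.762564
  c_1 = sigma^2 theta_1 = 2 * (-0.583) = -1.166
  c_2 = 0
Equations for k = 0 and k = 1 (AR order 1):
  gamma(0) = phi_1 gamma(1) + c_0
  gamma(1) = phi_1 gamma(0) + c_1
Substituting the second into the first: gamma(0) (1 - phi_1^2) = c_0 + phi_1 c_1, so
  gamma(0) = (c_0 + phi_1 c_1) / (1 - phi_1^2) = (2.762564 + (-0.071)(-1.166)) / (1 - (-0.071)^2) = 2.84535 / 0.994959 = 2.859766.
  gamma(1) = phi_1 gamma(0) + c_1 = (-0.071)(2.859766) + (-1.166) = -1.369043.
Therefore gamma(1) = -1.3690 (to 4 decimal places).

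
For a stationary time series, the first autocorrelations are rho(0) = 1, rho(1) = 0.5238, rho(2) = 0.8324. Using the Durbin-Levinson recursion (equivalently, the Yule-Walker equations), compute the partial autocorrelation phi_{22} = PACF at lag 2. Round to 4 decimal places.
\phi_{22} = 0.7690

The PACF at lag k is phi_{kk}, the last component of the solution
to the Yule-Walker system G_k phi = r_k where
  (G_k)_{ij} = rho(|i - j|), (r_k)_i = rho(i), i,j = 1..k.
Equivalently, Durbin-Levinson gives phi_{kk} iteratively:
  phi_{11} = rho(1)
  phi_{kk} = [rho(k) - sum_{j=1..k-1} phi_{k-1,j} rho(k-j)]
            / [1 - sum_{j=1..k-1} phi_{k-1,j} rho(j)],
  phi_{k,j} = phi_{k-1,j} - phi_{kk} phi_{k-1,k-j},  j = 1..k-1.
Step k = 1:
  phi_11 = rho(1) = 0.5238.
Step k = 2:
  phi_22 = [rho(2) - phi_11 rho(1)] / [1 - phi_11 rho(1)] = [0.8324 - (0.5238)(0.5238)] / [1 - (0.5238)(0.5238)]
         = 0.55803356 / 0.72563356 = 0.769.
Therefore phi_{22} = 0.7690.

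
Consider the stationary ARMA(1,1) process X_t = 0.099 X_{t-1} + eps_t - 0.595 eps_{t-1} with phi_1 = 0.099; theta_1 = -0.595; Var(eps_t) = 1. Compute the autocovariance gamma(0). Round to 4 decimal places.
\gamma(0) = 1.2485

Multiply the model equation by X_{t-k} and take expectations. With theta_0 = psi_0 = 1 and psi_j the MA(infinity) weights, this gives
  gamma(k) - sum_i phi_i gamma(k-i) = c_k,
  c_k = sigma^2 * sum_{j=k..q} theta_j psi_{j-k}   (c_k = 0 for k > q),
using gamma(-m) = gamma(m).
psi-weights needed (psi_j = theta_j + sum_i phi_i psi_{j-i}):
  psi_1 = theta_1 + phi_1 = -0.595 + (0.099) = -0.496
Right-hand sides:
  c_0 = sigma^2 (1 + theta_1 psi_1) = 1 * (1 + (-0.595)(-0.496)) = 1 * 1.29512 = 1.29512
  c_1 = sigma^2 theta_1 = 1 * (-0.595) = -0.595
  c_2 = 0
Equations for k = 0 and k = 1 (AR order 1):
  gamma(0) = phi_1 gamma(1) + c_0
  gamma(1) = phi_1 gamma(0) + c_1
Substituting the second into the first: gamma(0) (1 - phi_1^2) = c_0 + phi_1 c_1, so
  gamma(0) = (c_0 + phi_1 c_1) / (1 - phi_1^2) = (1.29512 + (0.099)(-0.595)) / (1 - (0.099)^2) = 1.236215 / 0.990199 = 1.248451.
Therefore gamma(0) = 1.2485 (to 4 decimal places).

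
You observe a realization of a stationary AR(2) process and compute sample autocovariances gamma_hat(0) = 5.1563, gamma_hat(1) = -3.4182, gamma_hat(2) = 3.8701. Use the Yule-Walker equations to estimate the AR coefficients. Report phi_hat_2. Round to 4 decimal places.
\hat\phi_{2} = 0.5550

The Yule-Walker equations for an AR(p) process read, in matrix form,
  Gamma_p phi = r_p,   with   (Gamma_p)_{ij} = gamma(|i - j|),
                       (r_p)_i = gamma(i),   i,j = 1..p.
Substitute the sample gammas (Toeplitz matrix and right-hand side of size 2):
  Gamma_p = [[5.1563, -3.4182], [-3.4182, 5.1563]]
  r_p     = [-3.4182, 3.8701]
Written out:
  5.1563 phi_1 - 3.4182 phi_2 = -3.4182
  -3.4182 phi_1 + 5.1563 phi_2 = 3.8701
Solve by Cramer's rule:
  det = gamma(0)^2 - gamma(1)^2 = (5.1563)^2 - (-3.4182)^2 = 26.58742969 - 11.68409124 = 14.90333845
  phi_hat_1 = [gamma(1) gamma(0) - gamma(1) gamma(2)] / det = [(-3.4182)(5.1563) - (-3.4182)(3.8701)] / 14.90333845 = -4.39648884 / 14.90333845 = -0.295
  phi_hat_2 = [gamma(0) gamma(2) - gamma(1)^2] / det = [(5.1563)(3.8701) - (-3.4182)^2] / 14.90333845 = 8.27130539 / 14.90333845 = 0.555
So phi_hat = [-0.2950, 0.5550].
Therefore phi_hat_2 = 0.5550.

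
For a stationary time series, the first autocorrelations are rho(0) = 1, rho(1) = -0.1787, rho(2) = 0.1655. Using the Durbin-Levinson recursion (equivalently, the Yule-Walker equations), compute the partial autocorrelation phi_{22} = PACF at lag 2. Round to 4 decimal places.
\phi_{22} = 0.1380

The PACF at lag k is phi_{kk}, the last component of the solution
to the Yule-Walker system G_k phi = r_k where
  (G_k)_{ij} = rho(|i - j|), (r_k)_i = rho(i), i,j = 1..k.
Equivalently, Durbin-Levinson gives phi_{kk} iteratively:
  phi_{11} = rho(1)
  phi_{kk} = [rho(k) - sum_{j=1..k-1} phi_{k-1,j} rho(k-j)]
            / [1 - sum_{j=1..k-1} phi_{k-1,j} rho(j)],
  phi_{k,j} = phi_{k-1,j} - phi_{kk} phi_{k-1,k-j},  j = 1..k-1.
Step k = 1:
  phi_11 = rho(1) = -0.1787.
Step k = 2:
  phi_22 = [rho(2) - phi_11 rho(1)] / [1 - phi_11 rho(1)] = [0.1655 - (-0.1787)(-0.1787)] / [1 - (-0.1787)(-0.1787)]
         = 0.13356631 / 0.96806631 = 0.138.
Therefore phi_{22} = 0.1380.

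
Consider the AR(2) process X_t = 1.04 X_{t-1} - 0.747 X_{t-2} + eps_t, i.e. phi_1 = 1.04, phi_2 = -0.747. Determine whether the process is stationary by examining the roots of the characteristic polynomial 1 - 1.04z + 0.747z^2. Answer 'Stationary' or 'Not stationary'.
\text{Stationary}

The AR(p) characteristic polynomial is P(z) = 1 - 1.04z + 0.747z^2.
Stationarity requires all roots to lie outside the unit circle, i.e. |z| > 1 for every root.
Set 1 + (-1.04) z + (0.747) z^2 = 0, i.e. a z^2 + b z + c = 0 with a = 0.747, b = -1.04, c = 1.
Discriminant D = b^2 - 4ac = (-1.04)^2 - 4*(0.747)*1 = 1.0816 - (2.988) = -1.9064.
D < 0, so the roots are the complex-conjugate pair z = (-b +/- i sqrt(-D)) / (2a) = 0.6961 +/- 0.9242i.
For a conjugate pair |z|^2 = z * conj(z) = (product of roots) = c/a = 1/(0.747) = 1.338688, so |z| = sqrt(1.338688) = 1.157 for both roots.
Moduli of all roots: 1.1570, 1.1570.
All moduli strictly greater than 1? Yes.
Verdict: Stationary.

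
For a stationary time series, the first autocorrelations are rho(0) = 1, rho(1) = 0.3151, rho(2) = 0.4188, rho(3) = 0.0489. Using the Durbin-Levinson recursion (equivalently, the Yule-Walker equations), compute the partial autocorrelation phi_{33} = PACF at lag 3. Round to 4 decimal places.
\phi_{33} = -0.1880

The PACF at lag k is phi_{kk}, the last component of the solution
to the Yule-Walker system G_k phi = r_k where
  (G_k)_{ij} = rho(|i - j|), (r_k)_i = rho(i), i,j = 1..k.
Equivalently, Durbin-Levinson gives phi_{kk} iteratively:
  phi_{11} = rho(1)
  phi_{kk} = [rho(k) - sum_{j=1..k-1} phi_{k-1,j} rho(k-j)]
            / [1 - sum_{j=1..k-1} phi_{k-1,j} rho(j)],
  phi_{k,j} = phi_{k-1,j} - phi_{kk} phi_{k-1,k-j},  j = 1..k-1.
Step k = 1:
  phi_11 = rho(1) = 0.3151.
Step k = 2:
  phi_22 = [rho(2) - phi_11 rho(1)] / [1 - phi_11 rho(1)] = [0.4188 - (0.3151)(0.3151)] / [1 - (0.3151)(0.3151)]
         = 0.31951199 / 0.90071199 = 0.354733.
  Update: phi_21 = phi_11 - phi_22 phi_11 = 0.3151 - (0.354733)(0.3151) = 0.203324.
Step k = 3:
  phi_33 = [rho(3) - phi_21 rho(2) - phi_22 rho(1)] / [1 - phi_21 rho(1) - phi_22 rho(2)]
    numerator   = 0.0489 - (0.203324)(0.4188) - (0.354733)(0.3151) = -0.14802825
    denominator = 1 - (0.203324)(0.3151) - (0.354733)(0.4188) = 0.78737064
  phi_33 = -0.14802825 / 0.78737064 = -0.188.
Therefore phi_{33} = -0.1880.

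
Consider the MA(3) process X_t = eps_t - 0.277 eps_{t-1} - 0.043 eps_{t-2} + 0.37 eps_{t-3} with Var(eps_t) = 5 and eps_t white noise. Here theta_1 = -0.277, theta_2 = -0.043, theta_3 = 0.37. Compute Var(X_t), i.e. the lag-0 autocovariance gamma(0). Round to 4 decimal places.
\gamma(0) = 6.0774

For an MA(q) process X_t = eps_t + sum_i theta_i eps_{t-i} with
Var(eps_t) = sigma^2, the variance is
  gamma(0) = sigma^2 * (1 + sum_i theta_i^2).
  sum_i theta_i^2 = (-0.277)^2 + (-0.043)^2 + (0.37)^2 = 0.076729 + 0.001849 + 0.1369 = 0.215478.
  gamma(0) = 5 * (1 + 0.215478) = 5 * 1.215478 = 6.07739, which rounds to 6.0774.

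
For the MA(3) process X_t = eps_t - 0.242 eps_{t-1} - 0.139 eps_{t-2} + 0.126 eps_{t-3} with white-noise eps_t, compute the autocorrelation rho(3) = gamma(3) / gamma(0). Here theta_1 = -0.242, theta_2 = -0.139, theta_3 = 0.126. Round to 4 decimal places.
\rho(3) = 0.1152

For an MA(q) process with theta_0 = 1, the autocovariance is
  gamma(k) = sigma^2 * sum_{i=0..q-k} theta_i * theta_{i+k},
and rho(k) = gamma(k) / gamma(0). Sigma^2 cancels.
  numerator   = (1)*(0.126) = 0.126.
  denominator = (1)^2 + (-0.242)^2 + (-0.139)^2 + (0.126)^2 = 1.093761.
  rho(3) = 0.126 / 1.093761 = 0.1152.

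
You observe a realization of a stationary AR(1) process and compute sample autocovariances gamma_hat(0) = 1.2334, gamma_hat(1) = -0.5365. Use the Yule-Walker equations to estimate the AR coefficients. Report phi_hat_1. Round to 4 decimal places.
\hat\phi_{1} = -0.4350

The Yule-Walker equations for an AR(p) process read, in matrix form,
  Gamma_p phi = r_p,   with   (Gamma_p)_{ij} = gamma(|i - j|),
                       (r_p)_i = gamma(i),   i,j = 1..p.
Substitute the sample gammas (Toeplitz matrix and right-hand side of size 1):
  Gamma_p = [[1.2334]]
  r_p     = [-0.5365]
With p = 1 this is the single equation gamma(0) phi_1 = gamma(1):
  phi_hat_1 = gamma(1) / gamma(0) = -0.5365 / 1.2334 = -0.4350.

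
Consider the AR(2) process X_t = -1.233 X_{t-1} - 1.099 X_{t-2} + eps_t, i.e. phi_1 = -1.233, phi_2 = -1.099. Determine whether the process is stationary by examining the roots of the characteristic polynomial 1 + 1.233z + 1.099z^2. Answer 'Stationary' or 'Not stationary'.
\text{Not stationary}

The AR(p) characteristic polynomial is P(z) = 1 + 1.233z + 1.099z^2.
Stationarity requires all roots to lie outside the unit circle, i.e. |z| > 1 for every root.
Set 1 + (1.233) z + (1.099) z^2 = 0, i.e. a z^2 + b z + c = 0 with a = 1.099, b = 1.233, c = 1.
Discriminant D = b^2 - 4ac = (1.233)^2 - 4*(1.099)*1 = 1.520289 - (4.396) = -2.875711.
D < 0, so the roots are the complex-conjugate pair z = (-b +/- i sqrt(-D)) / (2a) = -0.561 +/- 0.7715i.
For a conjugate pair |z|^2 = z * conj(z) = (product of roots) = c/a = 1/(1.099) = 0.909918, so |z| = sqrt(0.909918) = 0.9539 for both roots.
Moduli of all roots: 0.9539, 0.9539.
All moduli strictly greater than 1? No.
Verdict: Not stationary.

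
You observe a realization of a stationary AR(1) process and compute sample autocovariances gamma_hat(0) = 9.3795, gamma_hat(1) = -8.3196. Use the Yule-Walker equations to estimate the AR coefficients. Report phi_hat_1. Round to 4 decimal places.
\hat\phi_{1} = -0.8870

The Yule-Walker equations for an AR(p) process read, in matrix form,
  Gamma_p phi = r_p,   with   (Gamma_p)_{ij} = gamma(|i - j|),
                       (r_p)_i = gamma(i),   i,j = 1..p.
Substitute the sample gammas (Toeplitz matrix and right-hand side of size 1):
  Gamma_p = [[9.3795]]
  r_p     = [-8.3196]
With p = 1 this is the single equation gamma(0) phi_1 = gamma(1):
  phi_hat_1 = gamma(1) / gamma(0) = -8.3196 / 9.3795 = -0.8870.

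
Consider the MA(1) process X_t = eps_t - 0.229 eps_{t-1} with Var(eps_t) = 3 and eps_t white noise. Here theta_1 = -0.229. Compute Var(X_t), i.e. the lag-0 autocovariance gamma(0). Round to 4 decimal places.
\gamma(0) = 3.1573

For an MA(q) process X_t = eps_t + sum_i theta_i eps_{t-i} with
Var(eps_t) = sigma^2, the variance is
  gamma(0) = sigma^2 * (1 + sum_i theta_i^2).
  sum_i theta_i^2 = (-0.229)^2 = 0.052441.
  gamma(0) = 3 * (1 + 0.052441) = 3 * 1.052441 = 3.157323, which rounds to 3.1573.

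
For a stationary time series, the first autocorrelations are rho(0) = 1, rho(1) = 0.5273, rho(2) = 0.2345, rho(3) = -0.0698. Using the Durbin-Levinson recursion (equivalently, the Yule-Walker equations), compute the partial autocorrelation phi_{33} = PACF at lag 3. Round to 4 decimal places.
\phi_{33} = -0.2351

The PACF at lag k is phi_{kk}, the last component of the solution
to the Yule-Walker system G_k phi = r_k where
  (G_k)_{ij} = rho(|i - j|), (r_k)_i = rho(i), i,j = 1..k.
Equivalently, Durbin-Levinson gives phi_{kk} iteratively:
  phi_{11} = rho(1)
  phi_{kk} = [rho(k) - sum_{j=1..k-1} phi_{k-1,j} rho(k-j)]
            / [1 - sum_{j=1..k-1} phi_{k-1,j} rho(j)],
  phi_{k,j} = phi_{k-1,j} - phi_{kk} phi_{k-1,k-j},  j = 1..k-1.
Step k = 1:
  phi_11 = rho(1) = 0.5273.
Step k = 2:
  phi_22 = [rho(2) - phi_11 rho(1)] / [1 - phi_11 rho(1)] = [0.2345 - (0.5273)(0.5273)] / [1 - (0.5273)(0.5273)]
         = -0.04354529 / 0.72195471 = -0.060316.
  Update: phi_21 = phi_11 - phi_22 phi_11 = 0.5273 - (-0.060316)(0.5273) = 0.559105.
Step k = 3:
  phi_33 = [rho(3) - phi_21 rho(2) - phi_22 rho(1)] / [1 - phi_21 rho(1) - phi_22 rho(2)]
    numerator   = -0.0698 - (0.559105)(0.2345) - (-0.060316)(0.5273) = -0.16910548
    denominator = 1 - (0.559105)(0.5273) - (-0.060316)(0.2345) = 0.71932824
  phi_33 = -0.16910548 / 0.71932824 = -0.2351.
Therefore phi_{33} = -0.2351.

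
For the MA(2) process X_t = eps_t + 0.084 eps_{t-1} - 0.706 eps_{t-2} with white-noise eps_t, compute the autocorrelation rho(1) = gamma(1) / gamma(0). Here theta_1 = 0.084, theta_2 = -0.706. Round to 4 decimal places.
\rho(1) = 0.0164

For an MA(q) process with theta_0 = 1, the autocovariance is
  gamma(k) = sigma^2 * sum_{i=0..q-k} theta_i * theta_{i+k},
and rho(k) = gamma(k) / gamma(0). Sigma^2 cancels.
  numerator   = (1)*(0.084) + (0.084)*(-0.706) = 0.024696.
  denominator = (1)^2 + (0.084)^2 + (-0.706)^2 = 1.505492.
  rho(1) = 0.024696 / 1.505492 = 0.0164.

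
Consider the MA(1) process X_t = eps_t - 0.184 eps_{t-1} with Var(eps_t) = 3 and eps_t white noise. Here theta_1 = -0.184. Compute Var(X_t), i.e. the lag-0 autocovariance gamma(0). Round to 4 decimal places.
\gamma(0) = 3.1016

For an MA(q) process X_t = eps_t + sum_i theta_i eps_{t-i} with
Var(eps_t) = sigma^2, the variance is
  gamma(0) = sigma^2 * (1 + sum_i theta_i^2).
  sum_i theta_i^2 = (-0.184)^2 = 0.033856.
  gamma(0) = 3 * (1 + 0.033856) = 3 * 1.033856 = 3.101568, which rounds to 3.1016.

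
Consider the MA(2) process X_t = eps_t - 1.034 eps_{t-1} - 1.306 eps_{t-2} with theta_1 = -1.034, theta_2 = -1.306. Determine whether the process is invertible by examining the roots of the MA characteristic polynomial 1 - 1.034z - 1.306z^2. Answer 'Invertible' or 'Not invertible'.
\text{Not invertible}

The MA(q) characteristic polynomial is P(z) = 1 - 1.034z - 1.306z^2.
Invertibility requires all roots to lie outside the unit circle, i.e. |z| > 1 for every root.
Set 1 + (-1.034) z + (-1.306) z^2 = 0, i.e. a z^2 + b z + c = 0 with a = -1.306, b = -1.034, c = 1.
Discriminant D = b^2 - 4ac = (-1.034)^2 - 4*(-1.306)*1 = 1.069156 - (-5.224) = 6.293156.
D >= 0, so the roots are real: z = (-b +/- sqrt(D)) / (2a) = (1.034 +/- 2.508616) / (-2.612).
  z_1 = (1.034 + 2.508616) / (-2.612) = -1.3563,   |z_1| = 1.3563.
  z_2 = (1.034 - 2.508616) / (-2.612) = 0.5646,   |z_2| = 0.5646.
Moduli of all roots: 1.3563, 0.5646.
All moduli strictly greater than 1? No.
Verdict: Not invertible.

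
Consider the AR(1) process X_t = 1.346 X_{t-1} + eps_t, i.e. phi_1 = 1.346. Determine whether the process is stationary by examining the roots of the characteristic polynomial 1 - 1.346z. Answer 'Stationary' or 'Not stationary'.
\text{Not stationary}

The AR(p) characteristic polynomial is P(z) = 1 - 1.346z.
Stationarity requires all roots to lie outside the unit circle, i.e. |z| > 1 for every root.
This is linear in z: 1 + (-1.346) z = 0  =>  z = -1/(-1.346) = 0.742942,  |z| = 0.742942.
Moduli of all roots: 0.7429.
All moduli strictly greater than 1? No.
Verdict: Not stationary.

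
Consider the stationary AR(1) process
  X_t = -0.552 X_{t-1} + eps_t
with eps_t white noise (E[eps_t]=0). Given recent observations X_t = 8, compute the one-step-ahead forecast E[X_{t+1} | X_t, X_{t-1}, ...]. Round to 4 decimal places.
E[X_{t+1} \mid \mathcal F_t] = -4.4160

For an AR(p) model X_t = c + sum_i phi_i X_{t-i} + eps_t, the
one-step-ahead conditional mean is
  E[X_{t+1} | X_t, ...] = c + sum_i phi_i X_{t+1-i}.
Substitute known values:
  E[X_{t+1} | ...] = (-0.552) * (8)
                   = -4.4160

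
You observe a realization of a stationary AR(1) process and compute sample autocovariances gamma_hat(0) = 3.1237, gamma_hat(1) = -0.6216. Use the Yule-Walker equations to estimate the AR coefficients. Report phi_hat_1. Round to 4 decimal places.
\hat\phi_{1} = -0.1990

The Yule-Walker equations for an AR(p) process read, in matrix form,
  Gamma_p phi = r_p,   with   (Gamma_p)_{ij} = gamma(|i - j|),
                       (r_p)_i = gamma(i),   i,j = 1..p.
Substitute the sample gammas (Toeplitz matrix and right-hand side of size 1):
  Gamma_p = [[3.1237]]
  r_p     = [-0.6216]
With p = 1 this is the single equation gamma(0) phi_1 = gamma(1):
  phi_hat_1 = gamma(1) / gamma(0) = -0.6216 / 3.1237 = -0.1990.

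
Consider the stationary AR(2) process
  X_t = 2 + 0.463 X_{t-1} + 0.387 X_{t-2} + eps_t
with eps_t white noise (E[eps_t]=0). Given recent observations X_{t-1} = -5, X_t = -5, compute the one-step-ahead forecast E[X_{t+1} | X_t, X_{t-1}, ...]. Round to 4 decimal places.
E[X_{t+1} \mid \mathcal F_t] = -2.2500

For an AR(p) model X_t = c + sum_i phi_i X_{t-i} + eps_t, the
one-step-ahead conditional mean is
  E[X_{t+1} | X_t, ...] = c + sum_i phi_i X_{t+1-i}.
Substitute known values:
  E[X_{t+1} | ...] = 2 + (0.463) * (-5) + (0.387) * (-5)
                   = -2.2500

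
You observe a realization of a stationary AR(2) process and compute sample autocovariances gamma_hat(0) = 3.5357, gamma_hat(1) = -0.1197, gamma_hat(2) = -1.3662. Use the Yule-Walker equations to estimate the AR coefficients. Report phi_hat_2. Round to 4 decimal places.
\hat\phi_{2} = -0.3880

The Yule-Walker equations for an AR(p) process read, in matrix form,
  Gamma_p phi = r_p,   with   (Gamma_p)_{ij} = gamma(|i - j|),
                       (r_p)_i = gamma(i),   i,j = 1..p.
Substitute the sample gammas (Toeplitz matrix and right-hand side of size 2):
  Gamma_p = [[3.5357, -0.1197], [-0.1197, 3.5357]]
  r_p     = [-0.1197, -1.3662]
Written out:
  3.5357 phi_1 - 0.1197 phi_2 = -0.1197
  -0.1197 phi_1 + 3.5357 phi_2 = -1.3662
Solve by Cramer's rule:
  det = gamma(0)^2 - gamma(1)^2 = (3.5357)^2 - (-0.1197)^2 = 12.50117449 - 0.01432809 = 12.4868464
  phi_hat_1 = [gamma(1) gamma(0) - gamma(1) gamma(2)] / det = [(-0.1197)(3.5357) - (-0.1197)(-1.3662)] / 12.4868464 = -0.58675743 / 12.4868464 = -0.047
  phi_hat_2 = [gamma(0) gamma(2) - gamma(1)^2] / det = [(3.5357)(-1.3662) - (-0.1197)^2] / 12.4868464 = -4.84480143 / 12.4868464 = -0.388
So phi_hat = [-0.0470, -0.3880].
Therefore phi_hat_2 = -0.3880.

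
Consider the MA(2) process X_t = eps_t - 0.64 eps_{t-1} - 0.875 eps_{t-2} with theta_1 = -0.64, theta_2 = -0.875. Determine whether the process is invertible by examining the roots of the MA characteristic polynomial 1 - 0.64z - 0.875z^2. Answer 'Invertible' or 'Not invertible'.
\text{Not invertible}

The MA(q) characteristic polynomial is P(z) = 1 - 0.64z - 0.875z^2.
Invertibility requires all roots to lie outside the unit circle, i.e. |z| > 1 for every root.
Set 1 + (-0.64) z + (-0.875) z^2 = 0, i.e. a z^2 + b z + c = 0 with a = -0.875, b = -0.64, c = 1.
Discriminant D = b^2 - 4ac = (-0.64)^2 - 4*(-0.875)*1 = 0.4096 - (-3.5) = 3.9096.
D >= 0, so the roots are real: z = (-b +/- sqrt(D)) / (2a) = (0.64 +/- 1.977271) / (-1.75).
  z_1 = (0.64 + 1.977271) / (-1.75) = -1.4956,   |z_1| = 1.4956.
  z_2 = (0.64 - 1.977271) / (-1.75) = 0.7642,   |z_2| = 0.7642.
Moduli of all roots: 1.4956, 0.7642.
All moduli strictly greater than 1? No.
Verdict: Not invertible.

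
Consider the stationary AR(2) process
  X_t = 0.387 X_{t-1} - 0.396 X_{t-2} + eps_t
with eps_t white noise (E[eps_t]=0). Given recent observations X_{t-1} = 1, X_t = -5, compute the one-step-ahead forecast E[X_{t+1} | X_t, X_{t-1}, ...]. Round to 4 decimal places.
E[X_{t+1} \mid \mathcal F_t] = -2.3310

For an AR(p) model X_t = c + sum_i phi_i X_{t-i} + eps_t, the
one-step-ahead conditional mean is
  E[X_{t+1} | X_t, ...] = c + sum_i phi_i X_{t+1-i}.
Substitute known values:
  E[X_{t+1} | ...] = (0.387) * (-5) + (-0.396) * (1)
                   = -2.3310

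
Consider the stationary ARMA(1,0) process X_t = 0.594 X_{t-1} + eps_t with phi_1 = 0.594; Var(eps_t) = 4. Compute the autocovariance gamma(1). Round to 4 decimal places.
\gamma(1) = 3.6714

Multiply the model equation by X_{t-k} and take expectations. With theta_0 = psi_0 = 1 and psi_j the MA(infinity) weights, this gives
  gamma(k) - sum_i phi_i gamma(k-i) = c_k,
  c_k = sigma^2 * sum_{j=k..q} theta_j psi_{j-k}   (c_k = 0 for k > q),
using gamma(-m) = gamma(m).
Pure AR (q = 0): c_0 = sigma^2 = 4, c_k = 0 for k >= 1.
Equations for k = 0 and k = 1 (AR order 1):
  gamma(0) = phi_1 gamma(1) + c_0
  gamma(1) = phi_1 gamma(0) + c_1
Substituting the second into the first: gamma(0) (1 - phi_1^2) = c_0 + phi_1 c_1, so
  gamma(0) = c_0 / (1 - phi_1^2) = 4 / (1 - (0.594)^2) = 4 / 0.647164 = 6.180814.
  gamma(1) = phi_1 gamma(0) = (0.594)(6.180814) = 3.671403.
Therefore gamma(1) = 3.6714 (to 4 decimal places).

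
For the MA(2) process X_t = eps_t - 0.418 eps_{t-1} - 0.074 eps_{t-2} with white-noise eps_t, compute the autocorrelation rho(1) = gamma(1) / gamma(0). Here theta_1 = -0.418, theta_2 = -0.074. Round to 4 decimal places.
\rho(1) = -0.3280

For an MA(q) process with theta_0 = 1, the autocovariance is
  gamma(k) = sigma^2 * sum_{i=0..q-k} theta_i * theta_{i+k},
and rho(k) = gamma(k) / gamma(0). Sigma^2 cancels.
  numerator   = (1)*(-0.418) + (-0.418)*(-0.074) = -0.387068.
  denominator = (1)^2 + (-0.418)^2 + (-0.074)^2 = 1.1802.
  rho(1) = -0.387068 / 1.1802 = -0.3280.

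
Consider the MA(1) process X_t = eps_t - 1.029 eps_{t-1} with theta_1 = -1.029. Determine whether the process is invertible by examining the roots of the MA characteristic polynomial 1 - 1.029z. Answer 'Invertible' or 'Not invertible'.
\text{Not invertible}

The MA(q) characteristic polynomial is P(z) = 1 - 1.029z.
Invertibility requires all roots to lie outside the unit circle, i.e. |z| > 1 for every root.
This is linear in z: 1 + (-1.029) z = 0  =>  z = -1/(-1.029) = 0.971817,  |z| = 0.971817.
Moduli of all roots: 0.9718.
All moduli strictly greater than 1? No.
Verdict: Not invertible.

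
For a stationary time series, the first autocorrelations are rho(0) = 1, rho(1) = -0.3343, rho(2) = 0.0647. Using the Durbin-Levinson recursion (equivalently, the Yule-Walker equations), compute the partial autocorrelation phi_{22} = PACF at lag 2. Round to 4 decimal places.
\phi_{22} = -0.0530

The PACF at lag k is phi_{kk}, the last component of the solution
to the Yule-Walker system G_k phi = r_k where
  (G_k)_{ij} = rho(|i - j|), (r_k)_i = rho(i), i,j = 1..k.
Equivalently, Durbin-Levinson gives phi_{kk} iteratively:
  phi_{11} = rho(1)
  phi_{kk} = [rho(k) - sum_{j=1..k-1} phi_{k-1,j} rho(k-j)]
            / [1 - sum_{j=1..k-1} phi_{k-1,j} rho(j)],
  phi_{k,j} = phi_{k-1,j} - phi_{kk} phi_{k-1,k-j},  j = 1..k-1.
Step k = 1:
  phi_11 = rho(1) = -0.3343.
Step k = 2:
  phi_22 = [rho(2) - phi_11 rho(1)] / [1 - phi_11 rho(1)] = [0.0647 - (-0.3343)(-0.3343)] / [1 - (-0.3343)(-0.3343)]
         = -0.04705649 / 0.88824351 = -0.053.
Therefore phi_{22} = -0.0530.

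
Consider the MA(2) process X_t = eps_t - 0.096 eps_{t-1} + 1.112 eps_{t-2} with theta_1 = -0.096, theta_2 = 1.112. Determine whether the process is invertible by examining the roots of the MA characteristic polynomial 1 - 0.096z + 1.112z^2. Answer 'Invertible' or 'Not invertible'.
\text{Not invertible}

The MA(q) characteristic polynomial is P(z) = 1 - 0.096z + 1.112z^2.
Invertibility requires all roots to lie outside the unit circle, i.e. |z| > 1 for every root.
Set 1 + (-0.096) z + (1.112) z^2 = 0, i.e. a z^2 + b z + c = 0 with a = 1.112, b = -0.096, c = 1.
Discriminant D = b^2 - 4ac = (-0.096)^2 - 4*(1.112)*1 = 0.009216 - (4.448) = -4.438784.
D < 0, so the roots are the complex-conjugate pair z = (-b +/- i sqrt(-D)) / (2a) = 0.0432 +/- 0.9473i.
For a conjugate pair |z|^2 = z * conj(z) = (product of roots) = c/a = 1/(1.112) = 0.899281, so |z| = sqrt(0.899281) = 0.9483 for both roots.
Moduli of all roots: 0.9483, 0.9483.
All moduli strictly greater than 1? No.
Verdict: Not invertible.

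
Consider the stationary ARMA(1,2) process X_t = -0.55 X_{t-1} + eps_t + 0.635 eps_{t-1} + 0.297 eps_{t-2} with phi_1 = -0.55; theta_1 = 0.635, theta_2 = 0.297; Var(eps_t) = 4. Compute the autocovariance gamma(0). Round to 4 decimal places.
\gamma(0) = 4.3880

Multiply the model equation by X_{t-k} and take expectations. With theta_0 = psi_0 = 1 and psi_j the MA(infinity) weights, this gives
  gamma(k) - sum_i phi_i gamma(k-i) = c_k,
  c_k = sigma^2 * sum_{j=k..q} theta_j psi_{j-k}   (c_k = 0 for k > q),
using gamma(-m) = gamma(m).
psi-weights needed (psi_j = theta_j + sum_i phi_i psi_{j-i}):
  psi_1 = theta_1 + phi_1 = 0.635 + (-0.55) = 0.085
  psi_2 = theta_2 + phi_1 psi_1 = 0.297 + (-0.55)(0.085) = 0.25025
Right-hand sides:
  c_0 = sigma^2 (1 + theta_1 psi_1 + theta_2 psi_2) = 4 * (1 + (0.635)(0.085) + (0.297)(0.25025)) = 4 * 1.128299 = 4.513197
  c_1 = sigma^2 (theta_1 + theta_2 psi_1) = 4 * (0.635 + (0.297)(0.085)) = 2.64098
  c_2 = sigma^2 theta_2 = 4 * (0.297) = 1.188
Equations for k = 0 and k = 1 (AR order 1):
  gamma(0) = phi_1 gamma(1) + c_0
  gamma(1) = phi_1 gamma(0) + c_1
Substituting the second into the first: gamma(0) (1 - phi_1^2) = c_0 + phi_1 c_1, so
  gamma(0) = (c_0 + phi_1 c_1) / (1 - phi_1^2) = (4.513197 + (-0.55)(2.64098)) / (1 - (-0.55)^2) = 3.060658 / 0.6975 = 4.38804.
Therefore gamma(0) = 4.3880 (to 4 decimal places).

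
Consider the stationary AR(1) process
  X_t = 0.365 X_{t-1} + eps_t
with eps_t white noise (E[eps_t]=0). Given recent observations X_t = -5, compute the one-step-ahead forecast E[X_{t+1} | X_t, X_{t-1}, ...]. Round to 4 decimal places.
E[X_{t+1} \mid \mathcal F_t] = -1.8250

For an AR(p) model X_t = c + sum_i phi_i X_{t-i} + eps_t, the
one-step-ahead conditional mean is
  E[X_{t+1} | X_t, ...] = c + sum_i phi_i X_{t+1-i}.
Substitute known values:
  E[X_{t+1} | ...] = (0.365) * (-5)
                   = -1.8250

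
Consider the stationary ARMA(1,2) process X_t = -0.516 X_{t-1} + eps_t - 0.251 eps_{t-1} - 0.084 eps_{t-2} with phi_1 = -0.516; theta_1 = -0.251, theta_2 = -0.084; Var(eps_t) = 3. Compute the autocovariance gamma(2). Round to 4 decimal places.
\gamma(2) = 1.4113

Multiply the model equation by X_{t-k} and take expectations. With theta_0 = psi_0 = 1 and psi_j the MA(infinity) weights, this gives
  gamma(k) - sum_i phi_i gamma(k-i) = c_k,
  c_k = sigma^2 * sum_{j=k..q} theta_j psi_{j-k}   (c_k = 0 for k > q),
using gamma(-m) = gamma(m).
psi-weights needed (psi_j = theta_j + sum_i phi_i psi_{j-i}):
  psi_1 = theta_1 + phi_1 = -0.251 + (-0.516) = -0.767
  psi_2 = theta_2 + phi_1 psi_1 = -0.084 + (-0.516)(-0.767) = 0.311772
Right-hand sides:
  c_0 = sigma^2 (1 + theta_1 psi_1 + theta_2 psi_2) = 3 * (1 + (-0.251)(-0.767) + (-0.084)(0.311772)) = 3 * 1.166328 = 3.498984
  c_1 = sigma^2 (theta_1 + theta_2 psi_1) = 3 * (-0.251 + (-0.084)(-0.767)) = -0.559716
  c_2 = sigma^2 theta_2 = 3 * (-0.084) = -0.252
Equations for k = 0 and k = 1 (AR order 1):
  gamma(0) = phi_1 gamma(1) + c_0
  gamma(1) = phi_1 gamma(0) + c_1
Substituting the second into the first: gamma(0) (1 - phi_1^2) = c_0 + phi_1 c_1, so
  gamma(0) = (c_0 + phi_1 c_1) / (1 - phi_1^2) = (3.498984 + (-0.516)(-0.559716)) / (1 - (-0.516)^2) = 3.787798 / 0.733744 = 5.162288.
  gamma(1) = phi_1 gamma(0) + c_1 = (-0.516)(5.162288) + (-0.559716) = -3.223457.
For k = 2: gamma(2) = phi_1 gamma(1) + c_2
  = (-0.516)(-3.223457) + (-0.252) = 1.411304.
Therefore gamma(2) = 1.4113 (to 4 decimal places).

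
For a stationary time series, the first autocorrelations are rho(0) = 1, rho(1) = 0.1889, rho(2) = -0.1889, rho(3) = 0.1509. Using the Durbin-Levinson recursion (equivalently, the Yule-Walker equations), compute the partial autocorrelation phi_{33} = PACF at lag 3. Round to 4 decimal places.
\phi_{33} = 0.2619

The PACF at lag k is phi_{kk}, the last component of the solution
to the Yule-Walker system G_k phi = r_k where
  (G_k)_{ij} = rho(|i - j|), (r_k)_i = rho(i), i,j = 1..k.
Equivalently, Durbin-Levinson gives phi_{kk} iteratively:
  phi_{11} = rho(1)
  phi_{kk} = [rho(k) - sum_{j=1..k-1} phi_{k-1,j} rho(k-j)]
            / [1 - sum_{j=1..k-1} phi_{k-1,j} rho(j)],
  phi_{k,j} = phi_{k-1,j} - phi_{kk} phi_{k-1,k-j},  j = 1..k-1.
Step k = 1:
  phi_11 = rho(1) = 0.1889.
Step k = 2:
  phi_22 = [rho(2) - phi_11 rho(1)] / [1 - phi_11 rho(1)] = [-0.1889 - (0.1889)(0.1889)] / [1 - (0.1889)(0.1889)]
         = -0.22458321 / 0.96431679 = -0.232894.
  Update: phi_21 = phi_11 - phi_22 phi_11 = 0.1889 - (-0.232894)(0.1889) = 0.232894.
Step k = 3:
  phi_33 = [rho(3) - phi_21 rho(2) - phi_22 rho(1)] / [1 - phi_21 rho(1) - phi_22 rho(2)]
    numerator   = 0.1509 - (0.232894)(-0.1889) - (-0.232894)(0.1889) = 0.2388872
    denominator = 1 - (0.232894)(0.1889) - (-0.232894)(-0.1889) = 0.9120128
  phi_33 = 0.2388872 / 0.9120128 = 0.2619.
Therefore phi_{33} = 0.2619.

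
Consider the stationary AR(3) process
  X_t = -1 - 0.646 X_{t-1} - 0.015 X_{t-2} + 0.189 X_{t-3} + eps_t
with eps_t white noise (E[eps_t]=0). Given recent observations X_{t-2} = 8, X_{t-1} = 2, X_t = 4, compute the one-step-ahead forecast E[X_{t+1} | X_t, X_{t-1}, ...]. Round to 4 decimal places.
E[X_{t+1} \mid \mathcal F_t] = -2.1020

For an AR(p) model X_t = c + sum_i phi_i X_{t-i} + eps_t, the
one-step-ahead conditional mean is
  E[X_{t+1} | X_t, ...] = c + sum_i phi_i X_{t+1-i}.
Substitute known values:
  E[X_{t+1} | ...] = -1 + (-0.646) * (4) + (-0.015) * (2) + (0.189) * (8)
                   = -2.1020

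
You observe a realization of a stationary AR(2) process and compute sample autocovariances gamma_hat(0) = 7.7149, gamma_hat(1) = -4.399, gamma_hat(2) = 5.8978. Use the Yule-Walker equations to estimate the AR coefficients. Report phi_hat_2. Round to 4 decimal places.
\hat\phi_{2} = 0.6510

The Yule-Walker equations for an AR(p) process read, in matrix form,
  Gamma_p phi = r_p,   with   (Gamma_p)_{ij} = gamma(|i - j|),
                       (r_p)_i = gamma(i),   i,j = 1..p.
Substitute the sample gammas (Toeplitz matrix and right-hand side of size 2):
  Gamma_p = [[7.7149, -4.399], [-4.399, 7.7149]]
  r_p     = [-4.399, 5.8978]
Written out:
  7.7149 phi_1 - 4.399 phi_2 = -4.399
  -4.399 phi_1 + 7.7149 phi_2 = 5.8978
Solve by Cramer's rule:
  det = gamma(0)^2 - gamma(1)^2 = (7.7149)^2 - (-4.399)^2 = 59.51968201 - 19.351201 = 40.16848101
  phi_hat_1 = [gamma(1) gamma(0) - gamma(1) gamma(2)] / det = [(-4.399)(7.7149) - (-4.399)(5.8978)] / 40.16848101 = -7.9934229 / 40.16848101 = -0.199
  phi_hat_2 = [gamma(0) gamma(2) - gamma(1)^2] / det = [(7.7149)(5.8978) - (-4.399)^2] / 40.16848101 = 26.14973622 / 40.16848101 = 0.651
So phi_hat = [-0.1990, 0.6510].
Therefore phi_hat_2 = 0.6510.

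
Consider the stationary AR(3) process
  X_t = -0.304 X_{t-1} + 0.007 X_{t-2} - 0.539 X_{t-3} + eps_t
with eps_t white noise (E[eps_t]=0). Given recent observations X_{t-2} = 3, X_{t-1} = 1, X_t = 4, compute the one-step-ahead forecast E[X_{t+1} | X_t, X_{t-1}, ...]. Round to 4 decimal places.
E[X_{t+1} \mid \mathcal F_t] = -2.8260

For an AR(p) model X_t = c + sum_i phi_i X_{t-i} + eps_t, the
one-step-ahead conditional mean is
  E[X_{t+1} | X_t, ...] = c + sum_i phi_i X_{t+1-i}.
Substitute known values:
  E[X_{t+1} | ...] = (-0.304) * (4) + (0.007) * (1) + (-0.539) * (3)
                   = -2.8260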